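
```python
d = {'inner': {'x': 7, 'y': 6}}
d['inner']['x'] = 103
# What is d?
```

After line 1: d = {'inner': {'x': 7, 'y': 6}}
After line 2 (inner x overwritten): d = {'inner': {'x': 103, 'y': 6}}

{'inner': {'x': 103, 'y': 6}}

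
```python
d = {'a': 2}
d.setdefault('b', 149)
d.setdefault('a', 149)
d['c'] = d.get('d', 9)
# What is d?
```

After line 1: d = {'a': 2}
After line 2 (setdefault adds 'b'=149): d = {'a': 2, 'b': 149}
After line 3 (setdefault 'a' no-op, already exists): d = {'a': 2, 'b': 149}
After line 4 (get('d', 9) returns default since 'd' not in d): d = {'a': 2, 'b': 149, 'c': 9}

{'a': 2, 'b': 149, 'c': 9}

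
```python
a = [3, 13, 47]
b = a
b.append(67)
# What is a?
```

After line 1: a = [3, 13, 47]
After line 2 (b = a is an alias, same object): a = [3, 13, 47], b = [3, 13, 47]
After line 3 (b.append mutates the shared list): a = [3, 13, 47, 67], b = [3, 13, 47, 67]

[3, 13, 47, 67]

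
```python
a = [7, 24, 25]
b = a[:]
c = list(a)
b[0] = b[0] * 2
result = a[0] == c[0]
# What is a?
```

After line 1: a = [7, 24, 25]
After line 2 (b = a[:], copy): a = [7, 24, 25], b = [7, 24, 25]
After line 3 (c = list(a) is a copy, new object): c = [7, 24, 25]
After line 4 (b[0] = 7 * 2 = 14; only b mutates (copy)): a = [7, 24, 25], b = [14, 24, 25], c = [7, 24, 25]
After line 5 (a[0] = 7, c[0] = 7; result = True)

[7, 24, 25]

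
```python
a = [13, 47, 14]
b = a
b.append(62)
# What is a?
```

After line 1: a = [13, 47, 14]
After line 2 (b = a is an alias, same object): a = [13, 47, 14], b = [13, 47, 14]
After line 3 (b.append mutates the shared list): a = [13, 47, 14, 62], b = [13, 47, 14, 62]

[13, 47, 14, 62]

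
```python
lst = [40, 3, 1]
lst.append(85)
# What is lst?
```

[40, 3, 1, 85]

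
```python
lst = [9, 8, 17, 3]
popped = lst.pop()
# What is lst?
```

[9, 8, 17]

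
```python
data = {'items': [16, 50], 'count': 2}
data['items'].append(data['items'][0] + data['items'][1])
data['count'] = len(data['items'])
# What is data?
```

After line 1: data = {'items': [16, 50], 'count': 2}
After line 2 (append 16 + 50 = 66): data = {'items': [16, 50, 66], 'count': 2}
After line 3 (count = len(items) = 3): data = {'items': [16, 50, 66], 'count': 3}

{'items': [16, 50, 66], 'count': 3}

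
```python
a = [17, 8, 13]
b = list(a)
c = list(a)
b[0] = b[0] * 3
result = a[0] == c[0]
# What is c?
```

After line 1: a = [17, 8, 13]
After line 2 (b = list(a), copy): a = [17, 8, 13], b = [17, 8, 13]
After line 3 (c = list(a) is a copy, new object): c = [17, 8, 13]
After line 4 (b[0] = 17 * 3 = 51; only b mutates (copy)): a = [17, 8, 13], b = [51, 8, 13], c = [17, 8, 13]
After line 5 (a[0] = 17, c[0] = 17; result = True)

[17, 8, 13]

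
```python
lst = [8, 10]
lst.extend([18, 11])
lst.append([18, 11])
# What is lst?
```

After line 1: lst = [8, 10]
After line 2 (extend unpacks [18, 11]): lst = [8, 10, 18, 11]
After line 3 (append adds [18, 11] as single element): lst = [8, 10, 18, 11, [18, 11]]

[8, 10, 18, 11, [18, 11]]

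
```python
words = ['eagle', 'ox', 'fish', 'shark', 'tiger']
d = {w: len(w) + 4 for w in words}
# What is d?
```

{'eagle': 9, 'ox': 6, 'fish': 8, 'shark': 9, 'tiger': 9}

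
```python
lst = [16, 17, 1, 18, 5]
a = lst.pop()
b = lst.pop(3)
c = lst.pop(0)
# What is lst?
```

After line 1: lst = [16, 17, 1, 18, 5]
After line 2 (pop() -> a = 5): lst = [16, 17, 1, 18]
After line 3 (pop(3) -> b = 18): lst = [16, 17, 1]
After line 4 (pop(0) -> c = 16): lst = [17, 1]

[17, 1]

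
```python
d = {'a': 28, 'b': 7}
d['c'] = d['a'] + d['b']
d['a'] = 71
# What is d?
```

After line 1: d = {'a': 28, 'b': 7}
After line 2 (d['c'] = 28 + 7): d = {'a': 28, 'b': 7, 'c': 35}
After line 3: d = {'a': 71, 'b': 7, 'c': 35}

{'a': 71, 'b': 7, 'c': 35}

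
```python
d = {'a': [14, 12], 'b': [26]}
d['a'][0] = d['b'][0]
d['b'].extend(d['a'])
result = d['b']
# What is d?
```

After line 1: d = {'a': [14, 12], 'b': [26]}
After line 2 (a[0] = b[0] = 26): d = {'a': [26, 12], 'b': [26]}
After line 3 (b.extend(a) appends [26, 12]): d = {'a': [26, 12], 'b': [26, 26, 12]}
After line 4: result = d['b'] = [26, 26, 12]

{'a': [26, 12], 'b': [26, 26, 12]}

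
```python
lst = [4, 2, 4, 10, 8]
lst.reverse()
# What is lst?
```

[8, 10, 4, 2, 4]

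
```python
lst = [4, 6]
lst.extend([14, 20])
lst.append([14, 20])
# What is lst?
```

After line 1: lst = [4, 6]
After line 2 (extend unpacks [14, 20]): lst = [4, 6, 14, 20]
After line 3 (append adds [14, 20] as single element): lst = [4, 6, 14, 20, [14, 20]]

[4, 6, 14, 20, [14, 20]]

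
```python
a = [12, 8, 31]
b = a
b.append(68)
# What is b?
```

After line 1: a = [12, 8, 31]
After line 2 (b = a is an alias, same object): a = [12, 8, 31], b = [12, 8, 31]
After line 3 (b.append mutates the shared list): a = [12, 8, 31, 68], b = [12, 8, 31, 68]

[12, 8, 31, 68]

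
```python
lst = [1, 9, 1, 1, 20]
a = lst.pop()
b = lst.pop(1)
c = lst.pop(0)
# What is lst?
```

After line 1: lst = [1, 9, 1, 1, 20]
After line 2 (pop() -> a = 20): lst = [1, 9, 1, 1]
After line 3 (pop(1) -> b = 9): lst = [1, 1, 1]
After line 4 (pop(0) -> c = 1): lst = [1, 1]

[1, 1]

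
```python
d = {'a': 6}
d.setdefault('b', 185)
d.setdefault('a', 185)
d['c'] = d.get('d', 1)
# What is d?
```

After line 1: d = {'a': 6}
After line 2 (setdefault adds 'b'=185): d = {'a': 6, 'b': 185}
After line 3 (setdefault 'a' no-op, already exists): d = {'a': 6, 'b': 185}
After line 4 (get('d', 1) returns default since 'd' not in d): d = {'a': 6, 'b': 185, 'c': 1}

{'a': 6, 'b': 185, 'c': 1}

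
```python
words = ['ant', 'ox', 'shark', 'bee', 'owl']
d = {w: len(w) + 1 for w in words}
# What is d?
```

{'ant': 4, 'ox': 3, 'shark': 6, 'bee': 4, 'owl': 4}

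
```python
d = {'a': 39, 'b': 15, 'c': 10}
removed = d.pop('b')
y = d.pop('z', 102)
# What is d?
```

After line 1: d = {'a': 39, 'b': 15, 'c': 10}
After line 2 (pop 'b' returns 15): d = {'a': 39, 'c': 10}, removed = 15
After line 3 (pop 'z' missing, returns default 102): d = {'a': 39, 'c': 10}, y = 102

{'a': 39, 'c': 10}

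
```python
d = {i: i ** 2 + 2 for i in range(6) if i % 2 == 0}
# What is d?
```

{0: 2, 2: 6, 4: 18}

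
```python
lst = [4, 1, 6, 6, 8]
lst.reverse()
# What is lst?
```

[8, 6, 6, 1, 4]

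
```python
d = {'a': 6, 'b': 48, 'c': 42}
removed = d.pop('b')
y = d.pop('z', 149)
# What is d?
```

After line 1: d = {'a': 6, 'b': 48, 'c': 42}
After line 2 (pop 'b' returns 48): d = {'a': 6, 'c': 42}, removed = 48
After line 3 (pop 'z' missing, returns default 149): d = {'a': 6, 'c': 42}, y = 149

{'a': 6, 'c': 42}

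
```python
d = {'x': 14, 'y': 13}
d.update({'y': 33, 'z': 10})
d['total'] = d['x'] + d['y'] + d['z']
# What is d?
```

After line 1: d = {'x': 14, 'y': 13}
After line 2 (y overwritten, z added): d = {'x': 14, 'y': 33, 'z': 10}
After line 3 (total = 14 + 33 + 10 = 57): d = {'x': 14, 'y': 33, 'z': 10, 'total': 57}

{'x': 14, 'y': 33, 'z': 10, 'total': 57}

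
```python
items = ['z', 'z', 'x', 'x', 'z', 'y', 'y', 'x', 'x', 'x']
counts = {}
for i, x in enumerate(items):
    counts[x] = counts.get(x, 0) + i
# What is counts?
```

Initial: counts = {}, items = ['z', 'z', 'x', 'x', 'z', 'y', 'y', 'x', 'x', 'x']
i=0, x='z': counts = {'z': 0}
i=1, x='z': counts = {'z': 1}
i=2, x='x': counts = {'z': 1, 'x': 2}
i=3, x='x': counts = {'z': 1, 'x': 5}
i=4, x='z': counts = {'z': 5, 'x': 5}
i=5, x='y': counts = {'z': 5, 'x': 5, 'y': 5}
i=6, x='y': counts = {'z': 5, 'x': 5, 'y': 11}
i=7, x='x': counts = {'z': 5, 'x': 12, 'y': 11}
i=8, x='x': counts = {'z': 5, 'x': 20, 'y': 11}
i=9, x='x': counts = {'z': 5, 'x': 29, 'y': 11}

{'z': 5, 'x': 29, 'y': 11}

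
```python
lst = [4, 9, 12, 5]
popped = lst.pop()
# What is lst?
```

[4, 9, 12]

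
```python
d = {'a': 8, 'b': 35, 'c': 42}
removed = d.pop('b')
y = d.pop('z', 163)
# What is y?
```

After line 1: d = {'a': 8, 'b': 35, 'c': 42}
After line 2 (pop 'b' returns 35): d = {'a': 8, 'c': 42}, removed = 35
After line 3 (pop 'z' missing, returns default 163): d = {'a': 8, 'c': 42}, y = 163

163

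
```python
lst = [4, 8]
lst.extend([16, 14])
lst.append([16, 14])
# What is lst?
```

After line 1: lst = [4, 8]
After line 2 (extend unpacks [16, 14]): lst = [4, 8, 16, 14]
After line 3 (append adds [16, 14] as single element): lst = [4, 8, 16, 14, [16, 14]]

[4, 8, 16, 14, [16, 14]]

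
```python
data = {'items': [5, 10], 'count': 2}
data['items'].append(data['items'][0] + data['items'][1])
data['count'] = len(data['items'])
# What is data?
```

After line 1: data = {'items': [5, 10], 'count': 2}
After line 2 (append 5 + 10 = 15): data = {'items': [5, 10, 15], 'count': 2}
After line 3 (count = len(items) = 3): data = {'items': [5, 10, 15], 'count': 3}

{'items': [5, 10, 15], 'count': 3}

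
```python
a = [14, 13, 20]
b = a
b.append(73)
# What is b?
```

After line 1: a = [14, 13, 20]
After line 2 (b = a is an alias, same object): a = [14, 13, 20], b = [14, 13, 20]
After line 3 (b.append mutates the shared list): a = [14, 13, 20, 73], b = [14, 13, 20, 73]

[14, 13, 20, 73]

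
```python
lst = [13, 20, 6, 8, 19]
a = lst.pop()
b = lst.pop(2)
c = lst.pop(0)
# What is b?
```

After line 1: lst = [13, 20, 6, 8, 19]
After line 2 (pop() -> a = 19): lst = [13, 20, 6, 8]
After line 3 (pop(2) -> b = 6): lst = [13, 20, 8]
After line 4 (pop(0) -> c = 13): lst = [20, 8]

6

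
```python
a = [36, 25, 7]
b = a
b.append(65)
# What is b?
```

After line 1: a = [36, 25, 7]
After line 2 (b = a is an alias, same object): a = [36, 25, 7], b = [36, 25, 7]
After line 3 (b.append mutates the shared list): a = [36, 25, 7, 65], b = [36, 25, 7, 65]

[36, 25, 7, 65]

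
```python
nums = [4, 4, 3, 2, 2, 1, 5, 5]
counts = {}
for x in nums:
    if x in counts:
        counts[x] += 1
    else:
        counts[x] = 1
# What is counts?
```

Initial: counts = {}, nums = [4, 4, 3, 2, 2, 1, 5, 5]
See 4: counts = {4: 1}
See 4: counts = {4: 2}
See 3: counts = {4: 2, 3: 1}
See 2: counts = {4: 2, 3: 1, 2: 1}
See 2: counts = {4: 2, 3: 1, 2: 2}
See 1: counts = {4: 2, 3: 1, 2: 2, 1: 1}
See 5: counts = {4: 2, 3: 1, 2: 2, 1: 1, 5: 1}
See 5: counts = {4: 2, 3: 1, 2: 2, 1: 1, 5: 2}

{4: 2, 3: 1, 2: 2, 1: 1, 5: 2}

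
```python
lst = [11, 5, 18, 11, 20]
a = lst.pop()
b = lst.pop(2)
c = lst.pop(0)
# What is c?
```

After line 1: lst = [11, 5, 18, 11, 20]
After line 2 (pop() -> a = 20): lst = [11, 5, 18, 11]
After line 3 (pop(2) -> b = 18): lst = [11, 5, 11]
After line 4 (pop(0) -> c = 11): lst = [5, 11]

11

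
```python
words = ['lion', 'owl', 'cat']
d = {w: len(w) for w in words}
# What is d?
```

{'lion': 4, 'owl': 3, 'cat': 3}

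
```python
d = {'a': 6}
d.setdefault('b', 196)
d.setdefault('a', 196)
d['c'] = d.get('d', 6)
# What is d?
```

After line 1: d = {'a': 6}
After line 2 (setdefault adds 'b'=196): d = {'a': 6, 'b': 196}
After line 3 (setdefault 'a' no-op, already exists): d = {'a': 6, 'b': 196}
After line 4 (get('d', 6) returns default since 'd' not in d): d = {'a': 6, 'b': 196, 'c': 6}

{'a': 6, 'b': 196, 'c': 6}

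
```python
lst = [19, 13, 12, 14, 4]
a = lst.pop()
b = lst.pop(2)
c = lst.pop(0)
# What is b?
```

After line 1: lst = [19, 13, 12, 14, 4]
After line 2 (pop() -> a = 4): lst = [19, 13, 12, 14]
After line 3 (pop(2) -> b = 12): lst = [19, 13, 14]
After line 4 (pop(0) -> c = 19): lst = [13, 14]

12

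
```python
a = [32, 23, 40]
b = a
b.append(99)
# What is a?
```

After line 1: a = [32, 23, 40]
After line 2 (b = a is an alias, same object): a = [32, 23, 40], b = [32, 23, 40]
After line 3 (b.append mutates the shared list): a = [32, 23, 40, 99], b = [32, 23, 40, 99]

[32, 23, 40, 99]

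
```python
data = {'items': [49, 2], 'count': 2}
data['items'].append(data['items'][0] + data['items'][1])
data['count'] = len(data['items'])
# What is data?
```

After line 1: data = {'items': [49, 2], 'count': 2}
After line 2 (append 49 + 2 = 51): data = {'items': [49, 2, 51], 'count': 2}
After line 3 (count = len(items) = 3): data = {'items': [49, 2, 51], 'count': 3}

{'items': [49, 2, 51], 'count': 3}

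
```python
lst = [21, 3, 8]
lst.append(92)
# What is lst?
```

[21, 3, 8, 92]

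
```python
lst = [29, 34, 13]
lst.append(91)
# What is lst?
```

[29, 34, 13, 91]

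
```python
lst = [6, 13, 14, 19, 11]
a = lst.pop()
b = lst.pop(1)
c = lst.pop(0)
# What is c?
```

After line 1: lst = [6, 13, 14, 19, 11]
After line 2 (pop() -> a = 11): lst = [6, 13, 14, 19]
After line 3 (pop(1) -> b = 13): lst = [6, 14, 19]
After line 4 (pop(0) -> c = 6): lst = [14, 19]

6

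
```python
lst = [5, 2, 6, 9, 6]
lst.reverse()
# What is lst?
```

[6, 9, 6, 2, 5]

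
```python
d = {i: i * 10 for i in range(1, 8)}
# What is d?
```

{1: 10, 2: 20, 3: 30, 4: 40, 5: 50, 6: 60, 7: 70}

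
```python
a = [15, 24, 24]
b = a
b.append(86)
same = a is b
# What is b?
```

After line 1: a = [15, 24, 24]
After line 2 (b = a is an alias, same object): a = [15, 24, 24], b = [15, 24, 24]
After line 3 (b.append mutates the shared list): a = [15, 24, 24, 86], b = [15, 24, 24, 86]
After line 4 (same = a is b; same object -> True): same = True

[15, 24, 24, 86]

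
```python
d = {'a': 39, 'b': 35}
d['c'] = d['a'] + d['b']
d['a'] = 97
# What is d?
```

After line 1: d = {'a': 39, 'b': 35}
After line 2 (d['c'] = 39 + 35): d = {'a': 39, 'b': 35, 'c': 74}
After line 3: d = {'a': 97, 'b': 35, 'c': 74}

{'a': 97, 'b': 35, 'c': 74}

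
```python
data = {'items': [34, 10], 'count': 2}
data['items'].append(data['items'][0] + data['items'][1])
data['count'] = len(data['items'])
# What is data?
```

After line 1: data = {'items': [34, 10], 'count': 2}
After line 2 (append 34 + 10 = 44): data = {'items': [34, 10, 44], 'count': 2}
After line 3 (count = len(items) = 3): data = {'items': [34, 10, 44], 'count': 3}

{'items': [34, 10, 44], 'count': 3}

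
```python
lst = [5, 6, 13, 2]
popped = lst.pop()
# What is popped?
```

2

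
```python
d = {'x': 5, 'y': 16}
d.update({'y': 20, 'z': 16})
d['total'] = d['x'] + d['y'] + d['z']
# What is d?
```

After line 1: d = {'x': 5, 'y': 16}
After line 2 (y overwritten, z added): d = {'x': 5, 'y': 20, 'z': 16}
After line 3 (total = 5 + 20 + 16 = 41): d = {'x': 5, 'y': 20, 'z': 16, 'total': 41}

{'x': 5, 'y': 20, 'z': 16, 'total': 41}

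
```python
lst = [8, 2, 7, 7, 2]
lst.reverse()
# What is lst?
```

[2, 7, 7, 2, 8]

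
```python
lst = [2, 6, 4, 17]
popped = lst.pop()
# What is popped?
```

17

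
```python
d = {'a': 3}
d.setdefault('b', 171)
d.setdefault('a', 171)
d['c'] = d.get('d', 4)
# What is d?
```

After line 1: d = {'a': 3}
After line 2 (setdefault adds 'b'=171): d = {'a': 3, 'b': 171}
After line 3 (setdefault 'a' no-op, already exists): d = {'a': 3, 'b': 171}
After line 4 (get('d', 4) returns default since 'd' not in d): d = {'a': 3, 'b': 171, 'c': 4}

{'a': 3, 'b': 171, 'c': 4}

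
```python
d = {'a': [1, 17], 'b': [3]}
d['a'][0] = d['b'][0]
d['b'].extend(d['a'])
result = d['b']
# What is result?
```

After line 1: d = {'a': [1, 17], 'b': [3]}
After line 2 (a[0] = b[0] = 3): d = {'a': [3, 17], 'b': [3]}
After line 3 (b.extend(a) appends [3, 17]): d = {'a': [3, 17], 'b': [3, 3, 17]}
After line 4: result = d['b'] = [3, 3, 17]

[3, 3, 17]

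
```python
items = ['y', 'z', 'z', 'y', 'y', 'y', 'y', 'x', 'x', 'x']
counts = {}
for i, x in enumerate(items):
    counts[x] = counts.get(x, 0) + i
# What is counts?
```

Initial: counts = {}, items = ['y', 'z', 'z', 'y', 'y', 'y', 'y', 'x', 'x', 'x']
i=0, x='y': counts = {'y': 0}
i=1, x='z': counts = {'y': 0, 'z': 1}
i=2, x='z': counts = {'y': 0, 'z': 3}
i=3, x='y': counts = {'y': 3, 'z': 3}
i=4, x='y': counts = {'y': 7, 'z': 3}
i=5, x='y': counts = {'y': 12, 'z': 3}
i=6, x='y': counts = {'y': 18, 'z': 3}
i=7, x='x': counts = {'y': 18, 'z': 3, 'x': 7}
i=8, x='x': counts = {'y': 18, 'z': 3, 'x': 15}
i=9, x='x': counts = {'y': 18, 'z': 3, 'x': 24}

{'y': 18, 'z': 3, 'x': 24}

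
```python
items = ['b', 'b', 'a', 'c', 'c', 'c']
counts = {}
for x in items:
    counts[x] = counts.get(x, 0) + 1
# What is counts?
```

Initial: counts = {}, items = ['b', 'b', 'a', 'c', 'c', 'c']
See 'b': counts = {'b': 1}
See 'b': counts = {'b': 2}
See 'a': counts = {'b': 2, 'a': 1}
See 'c': counts = {'b': 2, 'a': 1, 'c': 1}
See 'c': counts = {'b': 2, 'a': 1, 'c': 2}
See 'c': counts = {'b': 2, 'a': 1, 'c': 3}

{'b': 2, 'a': 1, 'c': 3}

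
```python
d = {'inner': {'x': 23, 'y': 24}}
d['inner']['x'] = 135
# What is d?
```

After line 1: d = {'inner': {'x': 23, 'y': 24}}
After line 2 (inner x overwritten): d = {'inner': {'x': 135, 'y': 24}}

{'inner': {'x': 135, 'y': 24}}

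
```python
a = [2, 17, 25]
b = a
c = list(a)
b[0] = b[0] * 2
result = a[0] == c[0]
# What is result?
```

After line 1: a = [2, 17, 25]
After line 2 (b = a, alias): a = [2, 17, 25], b = [2, 17, 25]
After line 3 (c = list(a) is a copy, new object): c = [2, 17, 25]
After line 4 (b[0] = 2 * 2 = 4; mutates shared a/b): a = b = [4, 17, 25], c = [2, 17, 25]
After line 5 (a[0] = 4, c[0] = 2; result = False)

False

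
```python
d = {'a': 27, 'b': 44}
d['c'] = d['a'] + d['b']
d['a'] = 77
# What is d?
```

After line 1: d = {'a': 27, 'b': 44}
After line 2 (d['c'] = 27 + 44): d = {'a': 27, 'b': 44, 'c': 71}
After line 3: d = {'a': 77, 'b': 44, 'c': 71}

{'a': 77, 'b': 44, 'c': 71}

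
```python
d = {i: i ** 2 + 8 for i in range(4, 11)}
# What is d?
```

{4: 24, 5: 33, 6: 44, 7: 57, 8: 72, 9: 89, 10: 108}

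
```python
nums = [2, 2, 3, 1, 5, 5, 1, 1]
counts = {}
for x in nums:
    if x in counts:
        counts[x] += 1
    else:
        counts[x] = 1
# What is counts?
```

Initial: counts = {}, nums = [2, 2, 3, 1, 5, 5, 1, 1]
See 2: counts = {2: 1}
See 2: counts = {2: 2}
See 3: counts = {2: 2, 3: 1}
See 1: counts = {2: 2, 3: 1, 1: 1}
See 5: counts = {2: 2, 3: 1, 1: 1, 5: 1}
See 5: counts = {2: 2, 3: 1, 1: 1, 5: 2}
See 1: counts = {2: 2, 3: 1, 1: 2, 5: 2}
See 1: counts = {2: 2, 3: 1, 1: 3, 5: 2}

{2: 2, 3: 1, 1: 3, 5: 2}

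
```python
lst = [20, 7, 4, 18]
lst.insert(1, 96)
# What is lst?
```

[20, 96, 7, 4, 18]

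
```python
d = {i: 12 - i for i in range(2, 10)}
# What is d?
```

{2: 10, 3: 9, 4: 8, 5: 7, 6: 6, 7: 5, 8: 4, 9: 3}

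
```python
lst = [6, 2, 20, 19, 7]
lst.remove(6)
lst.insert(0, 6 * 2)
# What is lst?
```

After line 1: lst = [6, 2, 20, 19, 7]
After line 2 (remove first 6): lst = [2, 20, 19, 7]
After line 3 (insert 12 at index 0): lst = [12, 2, 20, 19, 7]

[12, 2, 20, 19, 7]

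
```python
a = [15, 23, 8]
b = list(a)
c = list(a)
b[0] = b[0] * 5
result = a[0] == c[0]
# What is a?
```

After line 1: a = [15, 23, 8]
After line 2 (b = list(a), copy): a = [15, 23, 8], b = [15, 23, 8]
After line 3 (c = list(a) is a copy, new object): c = [15, 23, 8]
After line 4 (b[0] = 15 * 5 = 75; only b mutates (copy)): a = [15, 23, 8], b = [75, 23, 8], c = [15, 23, 8]
After line 5 (a[0] = 15, c[0] = 15; result = True)

[15, 23, 8]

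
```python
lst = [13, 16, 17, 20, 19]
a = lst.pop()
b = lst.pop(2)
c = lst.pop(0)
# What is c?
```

After line 1: lst = [13, 16, 17, 20, 19]
After line 2 (pop() -> a = 19): lst = [13, 16, 17, 20]
After line 3 (pop(2) -> b = 17): lst = [13, 16, 20]
After line 4 (pop(0) -> c = 13): lst = [16, 20]

13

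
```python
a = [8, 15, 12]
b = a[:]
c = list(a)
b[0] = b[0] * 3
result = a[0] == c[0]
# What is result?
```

After line 1: a = [8, 15, 12]
After line 2 (b = a[:], copy): a = [8, 15, 12], b = [8, 15, 12]
After line 3 (c = list(a) is a copy, new object): c = [8, 15, 12]
After line 4 (b[0] = 8 * 3 = 24; only b mutates (copy)): a = [8, 15, 12], b = [24, 15, 12], c = [8, 15, 12]
After line 5 (a[0] = 8, c[0] = 8; result = True)

True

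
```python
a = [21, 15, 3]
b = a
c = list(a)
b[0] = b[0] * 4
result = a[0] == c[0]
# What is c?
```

After line 1: a = [21, 15, 3]
After line 2 (b = a, alias): a = [21, 15, 3], b = [21, 15, 3]
After line 3 (c = list(a) is a copy, new object): c = [21, 15, 3]
After line 4 (b[0] = 21 * 4 = 84; mutates shared a/b): a = b = [84, 15, 3], c = [21, 15, 3]
After line 5 (a[0] = 84, c[0] = 21; result = False)

[21, 15, 3]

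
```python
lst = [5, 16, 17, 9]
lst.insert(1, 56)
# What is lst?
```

[5, 56, 16, 17, 9]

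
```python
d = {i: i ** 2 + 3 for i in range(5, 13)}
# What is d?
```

{5: 28, 6: 39, 7: 52, 8: 67, 9: 84, 10: 103, 11: 124, 12: 147}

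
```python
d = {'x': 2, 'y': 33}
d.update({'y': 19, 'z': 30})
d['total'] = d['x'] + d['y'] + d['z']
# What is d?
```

After line 1: d = {'x': 2, 'y': 33}
After line 2 (y overwritten, z added): d = {'x': 2, 'y': 19, 'z': 30}
After line 3 (total = 2 + 19 + 30 = 51): d = {'x': 2, 'y': 19, 'z': 30, 'total': 51}

{'x': 2, 'y': 19, 'z': 30, 'total': 51}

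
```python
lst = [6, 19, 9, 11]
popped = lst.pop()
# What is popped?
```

11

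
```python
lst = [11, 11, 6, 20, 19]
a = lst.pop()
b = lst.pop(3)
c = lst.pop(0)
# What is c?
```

After line 1: lst = [11, 11, 6, 20, 19]
After line 2 (pop() -> a = 19): lst = [11, 11, 6, 20]
After line 3 (pop(3) -> b = 20): lst = [11, 11, 6]
After line 4 (pop(0) -> c = 11): lst = [11, 6]

11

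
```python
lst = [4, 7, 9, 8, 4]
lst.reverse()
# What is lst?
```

[4, 8, 9, 7, 4]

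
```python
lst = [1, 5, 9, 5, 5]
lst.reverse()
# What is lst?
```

[5, 5, 9, 5, 1]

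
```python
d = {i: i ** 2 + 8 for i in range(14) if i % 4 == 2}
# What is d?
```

{2: 12, 6: 44, 10: 108}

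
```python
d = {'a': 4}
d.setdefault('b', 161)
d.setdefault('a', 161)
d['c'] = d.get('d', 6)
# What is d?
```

After line 1: d = {'a': 4}
After line 2 (setdefault adds 'b'=161): d = {'a': 4, 'b': 161}
After line 3 (setdefault 'a' no-op, already exists): d = {'a': 4, 'b': 161}
After line 4 (get('d', 6) returns default since 'd' not in d): d = {'a': 4, 'b': 161, 'c': 6}

{'a': 4, 'b': 161, 'c': 6}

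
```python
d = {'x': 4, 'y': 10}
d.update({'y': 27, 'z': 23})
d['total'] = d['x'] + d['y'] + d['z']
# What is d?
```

After line 1: d = {'x': 4, 'y': 10}
After line 2 (y overwritten, z added): d = {'x': 4, 'y': 27, 'z': 23}
After line 3 (total = 4 + 27 + 23 = 54): d = {'x': 4, 'y': 27, 'z': 23, 'total': 54}

{'x': 4, 'y': 27, 'z': 23, 'total': 54}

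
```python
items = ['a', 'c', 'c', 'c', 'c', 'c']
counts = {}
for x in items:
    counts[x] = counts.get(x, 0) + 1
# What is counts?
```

Initial: counts = {}, items = ['a', 'c', 'c', 'c', 'c', 'c']
See 'a': counts = {'a': 1}
See 'c': counts = {'a': 1, 'c': 1}
See 'c': counts = {'a': 1, 'c': 2}
See 'c': counts = {'a': 1, 'c': 3}
See 'c': counts = {'a': 1, 'c': 4}
See 'c': counts = {'a': 1, 'c': 5}

{'a': 1, 'c': 5}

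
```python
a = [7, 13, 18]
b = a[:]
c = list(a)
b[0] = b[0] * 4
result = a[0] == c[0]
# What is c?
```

After line 1: a = [7, 13, 18]
After line 2 (b = a[:], copy): a = [7, 13, 18], b = [7, 13, 18]
After line 3 (c = list(a) is a copy, new object): c = [7, 13, 18]
After line 4 (b[0] = 7 * 4 = 28; only b mutates (copy)): a = [7, 13, 18], b = [28, 13, 18], c = [7, 13, 18]
After line 5 (a[0] = 7, c[0] = 7; result = True)

[7, 13, 18]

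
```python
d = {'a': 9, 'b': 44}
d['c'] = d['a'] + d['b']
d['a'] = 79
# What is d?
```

After line 1: d = {'a': 9, 'b': 44}
After line 2 (d['c'] = 9 + 44): d = {'a': 9, 'b': 44, 'c': 53}
After line 3: d = {'a': 79, 'b': 44, 'c': 53}

{'a': 79, 'b': 44, 'c': 53}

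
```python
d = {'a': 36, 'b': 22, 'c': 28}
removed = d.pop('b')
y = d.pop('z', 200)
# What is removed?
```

After line 1: d = {'a': 36, 'b': 22, 'c': 28}
After line 2 (pop 'b' returns 22): d = {'a': 36, 'c': 28}, removed = 22
After line 3 (pop 'z' missing, returns default 200): d = {'a': 36, 'c': 28}, y = 200

22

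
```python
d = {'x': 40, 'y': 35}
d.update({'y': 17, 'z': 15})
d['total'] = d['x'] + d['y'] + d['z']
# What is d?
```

After line 1: d = {'x': 40, 'y': 35}
After line 2 (y overwritten, z added): d = {'x': 40, 'y': 17, 'z': 15}
After line 3 (total = 40 + 17 + 15 = 72): d = {'x': 40, 'y': 17, 'z': 15, 'total': 72}

{'x': 40, 'y': 17, 'z': 15, 'total': 72}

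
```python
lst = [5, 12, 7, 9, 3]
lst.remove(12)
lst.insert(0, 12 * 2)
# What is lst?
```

After line 1: lst = [5, 12, 7, 9, 3]
After line 2 (remove first 12): lst = [5, 7, 9, 3]
After line 3 (insert 24 at index 0): lst = [24, 5, 7, 9, 3]

[24, 5, 7, 9, 3]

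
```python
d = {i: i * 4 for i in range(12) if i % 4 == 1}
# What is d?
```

{1: 4, 5: 20, 9: 36}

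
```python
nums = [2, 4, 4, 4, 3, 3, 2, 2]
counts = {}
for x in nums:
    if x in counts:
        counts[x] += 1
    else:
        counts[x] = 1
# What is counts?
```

Initial: counts = {}, nums = [2, 4, 4, 4, 3, 3, 2, 2]
See 2: counts = {2: 1}
See 4: counts = {2: 1, 4: 1}
See 4: counts = {2: 1, 4: 2}
See 4: counts = {2: 1, 4: 3}
See 3: counts = {2: 1, 4: 3, 3: 1}
See 3: counts = {2: 1, 4: 3, 3: 2}
See 2: counts = {2: 2, 4: 3, 3: 2}
See 2: counts = {2: 3, 4: 3, 3: 2}

{2: 3, 4: 3, 3: 2}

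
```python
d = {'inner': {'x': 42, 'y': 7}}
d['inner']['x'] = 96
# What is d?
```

After line 1: d = {'inner': {'x': 42, 'y': 7}}
After line 2 (inner x overwritten): d = {'inner': {'x': 96, 'y': 7}}

{'inner': {'x': 96, 'y': 7}}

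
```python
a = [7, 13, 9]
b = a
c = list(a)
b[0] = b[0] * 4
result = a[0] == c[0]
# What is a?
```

After line 1: a = [7, 13, 9]
After line 2 (b = a, alias): a = [7, 13, 9], b = [7, 13, 9]
After line 3 (c = list(a) is a copy, new object): c = [7, 13, 9]
After line 4 (b[0] = 7 * 4 = 28; mutates shared a/b): a = b = [28, 13, 9], c = [7, 13, 9]
After line 5 (a[0] = 28, c[0] = 7; result = False)

[28, 13, 9]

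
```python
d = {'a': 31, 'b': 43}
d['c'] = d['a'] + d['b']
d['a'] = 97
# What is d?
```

After line 1: d = {'a': 31, 'b': 43}
After line 2 (d['c'] = 31 + 43): d = {'a': 31, 'b': 43, 'c': 74}
After line 3: d = {'a': 97, 'b': 43, 'c': 74}

{'a': 97, 'b': 43, 'c': 74}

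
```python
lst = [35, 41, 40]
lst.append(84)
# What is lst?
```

[35, 41, 40, 84]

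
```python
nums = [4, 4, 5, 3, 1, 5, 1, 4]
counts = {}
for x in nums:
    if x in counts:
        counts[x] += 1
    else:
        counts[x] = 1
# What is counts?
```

Initial: counts = {}, nums = [4, 4, 5, 3, 1, 5, 1, 4]
See 4: counts = {4: 1}
See 4: counts = {4: 2}
See 5: counts = {4: 2, 5: 1}
See 3: counts = {4: 2, 5: 1, 3: 1}
See 1: counts = {4: 2, 5: 1, 3: 1, 1: 1}
See 5: counts = {4: 2, 5: 2, 3: 1, 1: 1}
See 1: counts = {4: 2, 5: 2, 3: 1, 1: 2}
See 4: counts = {4: 3, 5: 2, 3: 1, 1: 2}

{4: 3, 5: 2, 3: 1, 1: 2}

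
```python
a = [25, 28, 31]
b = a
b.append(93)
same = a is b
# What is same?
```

After line 1: a = [25, 28, 31]
After line 2 (b = a is an alias, same object): a = [25, 28, 31], b = [25, 28, 31]
After line 3 (b.append mutates the shared list): a = [25, 28, 31, 93], b = [25, 28, 31, 93]
After line 4 (same = a is b; same object -> True): same = True

True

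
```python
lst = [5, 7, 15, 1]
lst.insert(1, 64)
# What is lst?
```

[5, 64, 7, 15, 1]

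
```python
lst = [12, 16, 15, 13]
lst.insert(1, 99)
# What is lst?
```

[12, 99, 16, 15, 13]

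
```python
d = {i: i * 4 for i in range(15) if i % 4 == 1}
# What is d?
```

{1: 4, 5: 20, 9: 36, 13: 52}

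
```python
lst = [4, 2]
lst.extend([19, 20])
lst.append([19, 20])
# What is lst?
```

After line 1: lst = [4, 2]
After line 2 (extend unpacks [19, 20]): lst = [4, 2, 19, 20]
After line 3 (append adds [19, 20] as single element): lst = [4, 2, 19, 20, [19, 20]]

[4, 2, 19, 20, [19, 20]]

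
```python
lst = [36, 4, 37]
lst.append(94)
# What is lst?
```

[36, 4, 37, 94]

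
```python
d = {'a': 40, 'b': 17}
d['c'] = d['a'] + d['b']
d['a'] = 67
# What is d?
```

After line 1: d = {'a': 40, 'b': 17}
After line 2 (d['c'] = 40 + 17): d = {'a': 40, 'b': 17, 'c': 57}
After line 3: d = {'a': 67, 'b': 17, 'c': 57}

{'a': 67, 'b': 17, 'c': 57}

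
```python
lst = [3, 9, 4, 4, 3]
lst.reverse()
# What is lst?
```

[3, 4, 4, 9, 3]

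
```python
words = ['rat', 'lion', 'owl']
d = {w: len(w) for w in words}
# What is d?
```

{'rat': 3, 'lion': 4, 'owl': 3}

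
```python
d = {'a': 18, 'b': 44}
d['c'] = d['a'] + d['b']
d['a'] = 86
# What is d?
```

After line 1: d = {'a': 18, 'b': 44}
After line 2 (d['c'] = 18 + 44): d = {'a': 18, 'b': 44, 'c': 62}
After line 3: d = {'a': 86, 'b': 44, 'c': 62}

{'a': 86, 'b': 44, 'c': 62}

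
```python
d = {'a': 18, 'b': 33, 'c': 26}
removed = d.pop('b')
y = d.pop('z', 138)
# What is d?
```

After line 1: d = {'a': 18, 'b': 33, 'c': 26}
After line 2 (pop 'b' returns 33): d = {'a': 18, 'c': 26}, removed = 33
After line 3 (pop 'z' missing, returns default 138): d = {'a': 18, 'c': 26}, y = 138

{'a': 18, 'c': 26}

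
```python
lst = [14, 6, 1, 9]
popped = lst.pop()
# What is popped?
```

9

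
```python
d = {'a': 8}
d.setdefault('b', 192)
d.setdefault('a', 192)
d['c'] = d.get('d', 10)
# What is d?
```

After line 1: d = {'a': 8}
After line 2 (setdefault adds 'b'=192): d = {'a': 8, 'b': 192}
After line 3 (setdefault 'a' no-op, already exists): d = {'a': 8, 'b': 192}
After line 4 (get('d', 10) returns default since 'd' not in d): d = {'a': 8, 'b': 192, 'c': 10}

{'a': 8, 'b': 192, 'c': 10}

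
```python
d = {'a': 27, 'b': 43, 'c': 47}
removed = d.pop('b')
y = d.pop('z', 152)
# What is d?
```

After line 1: d = {'a': 27, 'b': 43, 'c': 47}
After line 2 (pop 'b' returns 43): d = {'a': 27, 'c': 47}, removed = 43
After line 3 (pop 'z' missing, returns default 152): d = {'a': 27, 'c': 47}, y = 152

{'a': 27, 'c': 47}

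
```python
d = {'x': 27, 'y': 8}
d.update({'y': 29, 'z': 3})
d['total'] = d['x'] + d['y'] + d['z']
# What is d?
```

After line 1: d = {'x': 27, 'y': 8}
After line 2 (y overwritten, z added): d = {'x': 27, 'y': 29, 'z': 3}
After line 3 (total = 27 + 29 + 3 = 59): d = {'x': 27, 'y': 29, 'z': 3, 'total': 59}

{'x': 27, 'y': 29, 'z': 3, 'total': 59}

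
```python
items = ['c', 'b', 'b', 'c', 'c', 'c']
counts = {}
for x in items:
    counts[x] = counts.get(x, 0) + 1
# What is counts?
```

Initial: counts = {}, items = ['c', 'b', 'b', 'c', 'c', 'c']
See 'c': counts = {'c': 1}
See 'b': counts = {'c': 1, 'b': 1}
See 'b': counts = {'c': 1, 'b': 2}
See 'c': counts = {'c': 2, 'b': 2}
See 'c': counts = {'c': 3, 'b': 2}
See 'c': counts = {'c': 4, 'b': 2}

{'c': 4, 'b': 2}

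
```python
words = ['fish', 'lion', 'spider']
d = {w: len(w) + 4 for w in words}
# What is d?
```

{'fish': 8, 'lion': 8, 'spider': 10}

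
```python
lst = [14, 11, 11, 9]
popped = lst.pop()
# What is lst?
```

[14, 11, 11]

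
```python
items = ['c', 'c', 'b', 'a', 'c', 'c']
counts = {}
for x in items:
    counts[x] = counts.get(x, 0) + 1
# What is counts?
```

Initial: counts = {}, items = ['c', 'c', 'b', 'a', 'c', 'c']
See 'c': counts = {'c': 1}
See 'c': counts = {'c': 2}
See 'b': counts = {'c': 2, 'b': 1}
See 'a': counts = {'c': 2, 'b': 1, 'a': 1}
See 'c': counts = {'c': 3, 'b': 1, 'a': 1}
See 'c': counts = {'c': 4, 'b': 1, 'a': 1}

{'c': 4, 'b': 1, 'a': 1}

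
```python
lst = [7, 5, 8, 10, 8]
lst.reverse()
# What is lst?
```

[8, 10, 8, 5, 7]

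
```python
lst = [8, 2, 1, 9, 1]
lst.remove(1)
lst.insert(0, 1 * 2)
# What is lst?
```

After line 1: lst = [8, 2, 1, 9, 1]
After line 2 (remove first 1): lst = [8, 2, 9, 1]
After line 3 (insert 2 at index 0): lst = [2, 8, 2, 9, 1]

[2, 8, 2, 9, 1]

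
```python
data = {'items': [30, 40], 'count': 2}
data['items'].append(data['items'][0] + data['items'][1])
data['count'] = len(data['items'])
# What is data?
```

After line 1: data = {'items': [30, 40], 'count': 2}
After line 2 (append 30 + 40 = 70): data = {'items': [30, 40, 70], 'count': 2}
After line 3 (count = len(items) = 3): data = {'items': [30, 40, 70], 'count': 3}

{'items': [30, 40, 70], 'count': 3}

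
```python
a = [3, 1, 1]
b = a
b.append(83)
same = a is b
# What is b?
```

After line 1: a = [3, 1, 1]
After line 2 (b = a is an alias, same object): a = [3, 1, 1], b = [3, 1, 1]
After line 3 (b.append mutates the shared list): a = [3, 1, 1, 83], b = [3, 1, 1, 83]
After line 4 (same = a is b; same object -> True): same = True

[3, 1, 1, 83]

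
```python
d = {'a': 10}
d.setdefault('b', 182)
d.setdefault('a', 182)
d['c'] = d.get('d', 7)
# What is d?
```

After line 1: d = {'a': 10}
After line 2 (setdefault adds 'b'=182): d = {'a': 10, 'b': 182}
After line 3 (setdefault 'a' no-op, already exists): d = {'a': 10, 'b': 182}
After line 4 (get('d', 7) returns default since 'd' not in d): d = {'a': 10, 'b': 182, 'c': 7}

{'a': 10, 'b': 182, 'c': 7}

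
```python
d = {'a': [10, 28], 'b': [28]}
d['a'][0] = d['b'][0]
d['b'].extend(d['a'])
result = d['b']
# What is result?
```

After line 1: d = {'a': [10, 28], 'b': [28]}
After line 2 (a[0] = b[0] = 28): d = {'a': [28, 28], 'b': [28]}
After line 3 (b.extend(a) appends [28, 28]): d = {'a': [28, 28], 'b': [28, 28, 28]}
After line 4: result = d['b'] = [28, 28, 28]

[28, 28, 28]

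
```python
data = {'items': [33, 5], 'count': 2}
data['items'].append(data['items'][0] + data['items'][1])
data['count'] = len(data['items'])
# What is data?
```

After line 1: data = {'items': [33, 5], 'count': 2}
After line 2 (append 33 + 5 = 38): data = {'items': [33, 5, 38], 'count': 2}
After line 3 (count = len(items) = 3): data = {'items': [33, 5, 38], 'count': 3}

{'items': [33, 5, 38], 'count': 3}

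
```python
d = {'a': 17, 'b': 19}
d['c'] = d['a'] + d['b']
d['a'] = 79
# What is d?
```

After line 1: d = {'a': 17, 'b': 19}
After line 2 (d['c'] = 17 + 19): d = {'a': 17, 'b': 19, 'c': 36}
After line 3: d = {'a': 79, 'b': 19, 'c': 36}

{'a': 79, 'b': 19, 'c': 36}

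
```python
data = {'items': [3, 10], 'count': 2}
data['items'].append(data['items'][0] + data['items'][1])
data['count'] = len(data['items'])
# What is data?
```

After line 1: data = {'items': [3, 10], 'count': 2}
After line 2 (append 3 + 10 = 13): data = {'items': [3, 10, 13], 'count': 2}
After line 3 (count = len(items) = 3): data = {'items': [3, 10, 13], 'count': 3}

{'items': [3, 10, 13], 'count': 3}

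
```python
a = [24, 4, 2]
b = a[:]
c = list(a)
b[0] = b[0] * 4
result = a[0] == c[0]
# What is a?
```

After line 1: a = [24, 4, 2]
After line 2 (b = a[:], copy): a = [24, 4, 2], b = [24, 4, 2]
After line 3 (c = list(a) is a copy, new object): c = [24, 4, 2]
After line 4 (b[0] = 24 * 4 = 96; only b mutates (copy)): a = [24, 4, 2], b = [96, 4, 2], c = [24, 4, 2]
After line 5 (a[0] = 24, c[0] = 24; result = True)

[24, 4, 2]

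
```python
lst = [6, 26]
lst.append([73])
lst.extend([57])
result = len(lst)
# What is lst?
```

After line 1: lst = [6, 26]
After line 2 (append adds [73] as single element): lst = [6, 26, [73]]
After line 3 (extend unpacks [57], adds 57): lst = [6, 26, [73], 57]
After line 4: result = len(lst) = 4

[6, 26, [73], 57]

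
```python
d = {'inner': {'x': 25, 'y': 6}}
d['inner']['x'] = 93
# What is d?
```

After line 1: d = {'inner': {'x': 25, 'y': 6}}
After line 2 (inner x overwritten): d = {'inner': {'x': 93, 'y': 6}}

{'inner': {'x': 93, 'y': 6}}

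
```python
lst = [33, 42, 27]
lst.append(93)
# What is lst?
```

[33, 42, 27, 93]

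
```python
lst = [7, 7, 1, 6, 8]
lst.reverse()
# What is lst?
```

[8, 6, 1, 7, 7]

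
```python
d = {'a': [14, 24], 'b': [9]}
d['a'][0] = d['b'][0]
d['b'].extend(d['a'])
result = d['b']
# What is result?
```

After line 1: d = {'a': [14, 24], 'b': [9]}
After line 2 (a[0] = b[0] = 9): d = {'a': [9, 24], 'b': [9]}
After line 3 (b.extend(a) appends [9, 24]): d = {'a': [9, 24], 'b': [9, 9, 24]}
After line 4: result = d['b'] = [9, 9, 24]

[9, 9, 24]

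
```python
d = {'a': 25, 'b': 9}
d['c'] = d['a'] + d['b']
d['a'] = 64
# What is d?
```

After line 1: d = {'a': 25, 'b': 9}
After line 2 (d['c'] = 25 + 9): d = {'a': 25, 'b': 9, 'c': 34}
After line 3: d = {'a': 64, 'b': 9, 'c': 34}

{'a': 64, 'b': 9, 'c': 34}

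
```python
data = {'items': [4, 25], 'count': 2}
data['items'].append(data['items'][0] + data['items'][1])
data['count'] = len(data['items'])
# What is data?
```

After line 1: data = {'items': [4, 25], 'count': 2}
After line 2 (append 4 + 25 = 29): data = {'items': [4, 25, 29], 'count': 2}
After line 3 (count = len(items) = 3): data = {'items': [4, 25, 29], 'count': 3}

{'items': [4, 25, 29], 'count': 3}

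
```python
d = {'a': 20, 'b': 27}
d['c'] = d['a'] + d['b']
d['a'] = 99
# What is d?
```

After line 1: d = {'a': 20, 'b': 27}
After line 2 (d['c'] = 20 + 27): d = {'a': 20, 'b': 27, 'c': 47}
After line 3: d = {'a': 99, 'b': 27, 'c': 47}

{'a': 99, 'b': 27, 'c': 47}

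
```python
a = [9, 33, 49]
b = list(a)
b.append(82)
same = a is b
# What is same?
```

After line 1: a = [9, 33, 49]
After line 2 (b = list(a) is a shallow copy, new object): a = [9, 33, 49], b = [9, 33, 49]
After line 3 (append only mutates b): a = [9, 33, 49], b = [9, 33, 49, 82]
After line 4 (same = a is b; different objects -> False): same = False

False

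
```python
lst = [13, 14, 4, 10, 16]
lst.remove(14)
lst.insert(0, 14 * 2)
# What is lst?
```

After line 1: lst = [13, 14, 4, 10, 16]
After line 2 (remove first 14): lst = [13, 4, 10, 16]
After line 3 (insert 28 at index 0): lst = [28, 13, 4, 10, 16]

[28, 13, 4, 10, 16]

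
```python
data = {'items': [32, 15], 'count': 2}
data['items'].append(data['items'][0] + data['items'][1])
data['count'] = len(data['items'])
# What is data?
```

After line 1: data = {'items': [32, 15], 'count': 2}
After line 2 (append 32 + 15 = 47): data = {'items': [32, 15, 47], 'count': 2}
After line 3 (count = len(items) = 3): data = {'items': [32, 15, 47], 'count': 3}

{'items': [32, 15, 47], 'count': 3}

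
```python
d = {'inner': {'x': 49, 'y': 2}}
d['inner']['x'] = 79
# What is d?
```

After line 1: d = {'inner': {'x': 49, 'y': 2}}
After line 2 (inner x overwritten): d = {'inner': {'x': 79, 'y': 2}}

{'inner': {'x': 79, 'y': 2}}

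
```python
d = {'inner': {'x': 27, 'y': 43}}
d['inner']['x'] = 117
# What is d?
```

After line 1: d = {'inner': {'x': 27, 'y': 43}}
After line 2 (inner x overwritten): d = {'inner': {'x': 117, 'y': 43}}

{'inner': {'x': 117, 'y': 43}}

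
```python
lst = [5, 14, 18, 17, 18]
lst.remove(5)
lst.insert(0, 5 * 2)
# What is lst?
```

After line 1: lst = [5, 14, 18, 17, 18]
After line 2 (remove first 5): lst = [14, 18, 17, 18]
After line 3 (insert 10 at index 0): lst = [10, 14, 18, 17, 18]

[10, 14, 18, 17, 18]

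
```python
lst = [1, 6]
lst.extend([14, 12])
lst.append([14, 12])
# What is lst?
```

After line 1: lst = [1, 6]
After line 2 (extend unpacks [14, 12]): lst = [1, 6, 14, 12]
After line 3 (append adds [14, 12] as single element): lst = [1, 6, 14, 12, [14, 12]]

[1, 6, 14, 12, [14, 12]]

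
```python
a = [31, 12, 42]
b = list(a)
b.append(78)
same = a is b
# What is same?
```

After line 1: a = [31, 12, 42]
After line 2 (b = list(a) is a shallow copy, new object): a = [31, 12, 42], b = [31, 12, 42]
After line 3 (append only mutates b): a = [31, 12, 42], b = [31, 12, 42, 78]
After line 4 (same = a is b; different objects -> False): same = False

False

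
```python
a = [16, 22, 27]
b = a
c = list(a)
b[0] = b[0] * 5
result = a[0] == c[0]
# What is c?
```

After line 1: a = [16, 22, 27]
After line 2 (b = a, alias): a = [16, 22, 27], b = [16, 22, 27]
After line 3 (c = list(a) is a copy, new object): c = [16, 22, 27]
After line 4 (b[0] = 16 * 5 = 80; mutates shared a/b): a = b = [80, 22, 27], c = [16, 22, 27]
After line 5 (a[0] = 80, c[0] = 16; result = False)

[16, 22, 27]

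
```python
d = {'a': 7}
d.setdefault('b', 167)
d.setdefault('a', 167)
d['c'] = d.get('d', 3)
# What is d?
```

After line 1: d = {'a': 7}
After line 2 (setdefault adds 'b'=167): d = {'a': 7, 'b': 167}
After line 3 (setdefault 'a' no-op, already exists): d = {'a': 7, 'b': 167}
After line 4 (get('d', 3) returns default since 'd' not in d): d = {'a': 7, 'b': 167, 'c': 3}

{'a': 7, 'b': 167, 'c': 3}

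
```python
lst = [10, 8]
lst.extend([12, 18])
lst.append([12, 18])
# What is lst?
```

After line 1: lst = [10, 8]
After line 2 (extend unpacks [12, 18]): lst = [10, 8, 12, 18]
After line 3 (append adds [12, 18] as single element): lst = [10, 8, 12, 18, [12, 18]]

[10, 8, 12, 18, [12, 18]]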